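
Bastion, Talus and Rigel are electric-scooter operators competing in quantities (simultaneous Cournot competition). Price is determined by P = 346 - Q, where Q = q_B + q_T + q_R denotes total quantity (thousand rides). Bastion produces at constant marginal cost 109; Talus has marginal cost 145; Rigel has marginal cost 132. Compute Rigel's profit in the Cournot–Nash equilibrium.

Bastion's profit: π_B = (346 - Q)q_B - (109q_B). Setting ∂π_B/∂q_B = 0: 237 - 2q_B - (q_T + q_R) = 0.
Talus's profit: π_T = (346 - Q)q_T - (145q_T). Setting ∂π_T/∂q_T = 0: 201 - 2q_T - (q_B + q_R) = 0.
Rigel's first-order condition: 214 - 2q_R - (q_B + q_T) = 0.
Summing all 3 equations gives 652 − 4Q = 0, hence Q = 163.
Back-substituting: q_B = (237 − 163) = 74, q_T = (201 − 163) = 38, q_R = (214 − 163) = 51.
Price P = 346 - 163 = 183.
Rigel's profit: (183 - 132)·51 = 2601.

2601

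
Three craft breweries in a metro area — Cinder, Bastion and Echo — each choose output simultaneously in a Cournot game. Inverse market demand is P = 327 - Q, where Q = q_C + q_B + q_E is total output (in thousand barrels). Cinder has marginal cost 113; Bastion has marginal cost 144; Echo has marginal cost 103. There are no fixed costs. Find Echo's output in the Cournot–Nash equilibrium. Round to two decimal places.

68.75

Cinder's profit: π_C = (327 - Q)q_C - (113q_C). Setting ∂π_C/∂q_C = 0: 214 - 2q_C - (q_B + q_E) = 0.
Bastion's first-order condition: 183 - 2q_B - (q_C + q_E) = 0.
Echo's first-order condition: 224 - 2q_E - (q_C + q_B) = 0.
Adding the 3 first-order conditions: 621 − 4Q = 0, so Q = 621/4.
Back-substituting: q_C = (214 − 621/4) = 235/4, q_B = (183 − 621/4) = 111/4, q_E = (224 − 621/4) = 275/4.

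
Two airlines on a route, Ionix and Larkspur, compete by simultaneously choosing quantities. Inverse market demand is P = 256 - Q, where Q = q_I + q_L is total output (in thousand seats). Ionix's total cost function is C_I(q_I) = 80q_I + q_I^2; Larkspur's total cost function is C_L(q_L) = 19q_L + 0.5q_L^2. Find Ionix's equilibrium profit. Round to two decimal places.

1399.69

Ionix's profit: π_I = (256 - Q)q_I - (80q_I + q_I²). Setting ∂π_I/∂q_I = 0: 176 - 4q_I - (q_L) = 0.
Larkspur's profit: π_L = (256 - Q)q_L - (19q_L + (1/2)q_L²). Setting ∂π_L/∂q_L = 0: 237 - 3q_L - (q_I) = 0.
Best responses: q_I = (176 - q_L)/4, q_L = (237 - q_I)/3.
Solving the pair: q_I = 291/11, q_L = 772/11.
Price P = 256 - 1063/11 = 1753/11.
Ionix's profit: (1753/11)·(291/11) - 80·(291/11) - (291/11)² = 1399.6860.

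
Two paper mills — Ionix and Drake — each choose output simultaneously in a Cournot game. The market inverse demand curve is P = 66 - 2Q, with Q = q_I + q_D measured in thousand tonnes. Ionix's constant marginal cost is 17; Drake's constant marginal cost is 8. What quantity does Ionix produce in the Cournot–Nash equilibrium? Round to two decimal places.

Ionix's profit: π_I = (66 - 2Q)q_I - (17q_I). Setting ∂π_I/∂q_I = 0: 49 - 4q_I - 2(q_D) = 0.
Drake's profit: π_D = (66 - 2Q)q_D - (8q_D). Setting ∂π_D/∂q_D = 0: 58 - 4q_D - 2(q_I) = 0.
Best responses: q_I = (49 - 2q_D)/4, q_D = (58 - 2q_I)/4.
Substituting one into the other gives q_I = 20/3 and q_D = 67/6.

6.67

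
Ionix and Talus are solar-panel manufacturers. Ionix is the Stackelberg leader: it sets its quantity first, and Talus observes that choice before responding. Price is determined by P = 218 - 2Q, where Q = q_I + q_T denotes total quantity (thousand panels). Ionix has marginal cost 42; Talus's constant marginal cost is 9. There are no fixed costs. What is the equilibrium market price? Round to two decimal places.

77.75

Solve by backward induction. Given q_I, the follower Talus maximises π_T = (218 - 2q_I - 2q_T)q_T - 9q_T.
∂π_T/∂q_T = 209 - 2q_I - 4q_T = 0 gives the reaction function q_T = (209 - 2q_I)/4.
Ionix substitutes q_T(q_I) into its own profit: π_I = q_I(218 - 2q_I - (209 - 2q_I)/2) - 42q_I = (227/2 - q_I)q_I - 42q_I.
Maximising: ∂π_I/∂q_I = 143/2 - 2q_I = 0, giving q_I = 143/4.
Then q_T = (209 - 2·(143/4))/4 = 275/8.
Total output Q = 561/8, so price P = 218 - 2·(561/8) = 311/4.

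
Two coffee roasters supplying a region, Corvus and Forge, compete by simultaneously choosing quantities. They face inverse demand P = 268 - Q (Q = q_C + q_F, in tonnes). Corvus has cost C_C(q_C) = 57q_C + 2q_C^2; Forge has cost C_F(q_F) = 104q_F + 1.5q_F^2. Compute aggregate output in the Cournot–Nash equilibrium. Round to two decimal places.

57.38

Corvus's profit: π_C = (268 - Q)q_C - (57q_C + 2q_C²). Setting ∂π_C/∂q_C = 0: 211 - 6q_C - (q_F) = 0.
Forge's first-order condition: 164 - 5q_F - (q_C) = 0.
So q_C = (211 - q_F)/6 and q_F = (164 - q_C)/5.
Solving the pair: q_C = 891/29, q_F = 773/29.
Total output Q = 891/29 + 773/29 = 1664/29.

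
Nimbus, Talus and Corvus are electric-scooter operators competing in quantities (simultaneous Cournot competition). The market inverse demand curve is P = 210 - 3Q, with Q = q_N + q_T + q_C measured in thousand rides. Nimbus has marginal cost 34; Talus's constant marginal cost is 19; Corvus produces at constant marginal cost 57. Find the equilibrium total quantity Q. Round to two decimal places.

Nimbus's profit: π_N = (210 - 3Q)q_N - (34q_N). Setting ∂π_N/∂q_N = 0: 176 - 6q_N - 3(q_T + q_C) = 0.
Talus's first-order condition: 191 - 6q_T - 3(q_N + q_C) = 0.
Corvus's first-order condition: 153 - 6q_C - 3(q_N + q_T) = 0.
Summing all 3 equations gives 520 − 12Q = 0, hence Q = 130/3.
Back-substituting: q_N = (176 − 130)/3 = 46/3, q_T = (191 − 130)/3 = 61/3, q_C = (153 − 130)/3 = 23/3.
Total output Q = 46/3 + 61/3 + 23/3 = 130/3.

43.33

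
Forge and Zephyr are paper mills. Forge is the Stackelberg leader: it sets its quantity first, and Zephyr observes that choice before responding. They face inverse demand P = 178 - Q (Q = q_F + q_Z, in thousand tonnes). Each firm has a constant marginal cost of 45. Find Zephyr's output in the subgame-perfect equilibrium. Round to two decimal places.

33.25

The follower Zephyr best-responds to any q_F: π_Z = (178 - Q)q_Z - 45q_Z.
Setting the follower's marginal profit to zero, 133 - q_F - 2q_Z = 0, i.e. q_Z = (133 - q_F)/2.
The leader anticipates this reaction. Substituting into P = 178 - Q gives P = 223/2 - (1/2)q_F, so π_F = (223/2 - (1/2)q_F)q_F - 45q_F.
Leader FOC: 133/2 - q_F = 0, so q_F = 133/2.
Then q_Z = (133 - 133/2)/2 = 133/4.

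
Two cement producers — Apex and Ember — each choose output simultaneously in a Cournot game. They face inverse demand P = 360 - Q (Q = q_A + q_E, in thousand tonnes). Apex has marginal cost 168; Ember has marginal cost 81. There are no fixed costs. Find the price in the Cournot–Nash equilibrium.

Apex's profit: π_A = (360 - Q)q_A - (168q_A). Setting ∂π_A/∂q_A = 0: 192 - 2q_A - (q_E) = 0.
Ember's profit: π_E = (360 - Q)q_E - (81q_E). Setting ∂π_E/∂q_E = 0: 279 - 2q_E - (q_A) = 0.
So q_A = (192 - q_E)/2 and q_E = (279 - q_A)/2.
Substituting one into the other gives q_A = 35 and q_E = 122.
Total output Q = 157, so price P = 360 - 157 = 203.

203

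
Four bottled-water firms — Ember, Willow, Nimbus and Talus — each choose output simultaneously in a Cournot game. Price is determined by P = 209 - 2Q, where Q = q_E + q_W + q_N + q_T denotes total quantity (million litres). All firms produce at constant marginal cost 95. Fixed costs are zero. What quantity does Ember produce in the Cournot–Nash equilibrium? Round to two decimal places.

Each firm earns π_i = (209 - 2Q)q_i - 95q_i.
Setting ∂π_i/∂q_i = 0 with rivals' quantities fixed: 114 - 4q_i - 2·Σ_{j≠i} q_j = 0.
With identical firms every q_j equals q_i, so Σ_{j≠i} q_j = 3q_i and 114 = 10q_i, giving q_i = 57/5.

11.40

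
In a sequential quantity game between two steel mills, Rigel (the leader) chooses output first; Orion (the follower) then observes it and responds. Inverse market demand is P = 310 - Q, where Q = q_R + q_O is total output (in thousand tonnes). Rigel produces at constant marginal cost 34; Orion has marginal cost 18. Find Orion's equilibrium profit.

6561

The follower Orion best-responds to any q_R: π_O = (310 - Q)q_O - 18q_O.
Follower FOC: 292 - q_R - 2q_O = 0, so q_O(q_R) = (292 - q_R)/2.
Rigel substitutes q_O(q_R) into its own profit: π_R = q_R(310 - q_R - (292 - q_R)/2) - 34q_R = (164 - (1/2)q_R)q_R - 34q_R.
Maximising: ∂π_R/∂q_R = 130 - q_R = 0, giving q_R = 130.
Then q_O = (292 - 130)/2 = 81.
Price P = 310 - 211 = 99.
Orion's profit: (99 - 18)·81 = 6561.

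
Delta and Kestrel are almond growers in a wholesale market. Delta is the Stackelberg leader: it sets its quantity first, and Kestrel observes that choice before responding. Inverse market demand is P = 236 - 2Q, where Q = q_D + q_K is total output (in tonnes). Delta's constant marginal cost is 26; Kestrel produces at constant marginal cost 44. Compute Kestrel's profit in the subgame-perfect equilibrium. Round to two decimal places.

The follower Kestrel best-responds to any q_D: π_K = (236 - 2Q)q_K - 44q_K.
Setting the follower's marginal profit to zero, 192 - 2q_D - 4q_K = 0, i.e. q_K = (192 - 2q_D)/4.
Delta substitutes q_K(q_D) into its own profit: π_D = q_D(236 - 2q_D - (192 - 2q_D)/2) - 26q_D = (140 - q_D)q_D - 26q_D.
The leader's first-order condition 114 - 2q_D = 0 yields q_D = 57.
Then q_K = (192 - 2·57)/4 = 39/2.
Price P = 236 - 2·(153/2) = 83.
Kestrel's profit: (83 - 44)·(39/2) = 1521/2.

760.50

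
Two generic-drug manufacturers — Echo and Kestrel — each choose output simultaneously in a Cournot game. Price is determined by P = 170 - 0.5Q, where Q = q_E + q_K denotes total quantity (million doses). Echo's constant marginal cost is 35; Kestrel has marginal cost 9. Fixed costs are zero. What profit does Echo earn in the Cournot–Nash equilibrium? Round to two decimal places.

Echo's profit: π_E = (170 - 0.5Q)q_E - (35q_E). Setting ∂π_E/∂q_E = 0: 135 - q_E - (1/2)(q_K) = 0.
Kestrel's first-order condition: 161 - q_K - (1/2)(q_E) = 0.
Best responses: q_E = (135 - (1/2)q_K), q_K = (161 - (1/2)q_E).
Substituting one into the other gives q_E = 218/3 and q_K = 374/3.
Price P = 170 - (1/2)·(592/3) = 214/3.
Echo's profit: (214/3 - 35)·(218/3) = 2640.2222.

2640.22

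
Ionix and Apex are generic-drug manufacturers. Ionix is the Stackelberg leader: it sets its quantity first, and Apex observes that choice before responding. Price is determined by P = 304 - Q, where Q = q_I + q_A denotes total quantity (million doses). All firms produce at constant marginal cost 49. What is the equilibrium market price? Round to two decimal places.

Solve by backward induction. Given q_I, the follower Apex maximises π_A = (304 - q_I - q_A)q_A - 49q_A.
∂π_A/∂q_A = 255 - q_I - 2q_A = 0 gives the reaction function q_A = (255 - q_I)/2.
Ionix substitutes q_A(q_I) into its own profit: π_I = q_I(304 - q_I - (255 - q_I)/2) - 49q_I = (353/2 - (1/2)q_I)q_I - 49q_I.
Leader FOC: 255/2 - q_I = 0, so q_I = 255/2.
Then q_A = (255 - 255/2)/2 = 255/4.
Total output Q = 765/4, so price P = 304 - 765/4 = 451/4.

112.75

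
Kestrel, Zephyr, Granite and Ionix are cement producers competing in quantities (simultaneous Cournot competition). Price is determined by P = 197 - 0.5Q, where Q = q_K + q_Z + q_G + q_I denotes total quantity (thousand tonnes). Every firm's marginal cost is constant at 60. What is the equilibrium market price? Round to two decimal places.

Each firm earns π_i = (197 - 0.5Q)q_i - 60q_i.
First-order condition (treating rivals' output as given): 137 - q_i - (1/2)·Σ_{j≠i} q_j = 0.
By symmetry each firm produces the same amount; substituting Σ_{j≠i} q_j = 3q_i yields q_i = 137/(5/2) = 274/5.
Total output Q = 1096/5, so price P = 197 - (1/2)·(1096/5) = 437/5.

87.40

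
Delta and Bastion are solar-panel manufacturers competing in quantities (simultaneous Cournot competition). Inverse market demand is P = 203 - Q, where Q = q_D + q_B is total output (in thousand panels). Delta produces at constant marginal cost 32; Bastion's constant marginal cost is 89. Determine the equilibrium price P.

Delta's profit: π_D = (203 - Q)q_D - (32q_D). Setting ∂π_D/∂q_D = 0: 171 - 2q_D - (q_B) = 0.
Bastion's profit: π_B = (203 - Q)q_B - (89q_B). Setting ∂π_B/∂q_B = 0: 114 - 2q_B - (q_D) = 0.
So q_D = (171 - q_B)/2 and q_B = (114 - q_D)/2.
Solving the pair: q_D = 76, q_B = 19.
Total output Q = 95, so price P = 203 - 95 = 108.

108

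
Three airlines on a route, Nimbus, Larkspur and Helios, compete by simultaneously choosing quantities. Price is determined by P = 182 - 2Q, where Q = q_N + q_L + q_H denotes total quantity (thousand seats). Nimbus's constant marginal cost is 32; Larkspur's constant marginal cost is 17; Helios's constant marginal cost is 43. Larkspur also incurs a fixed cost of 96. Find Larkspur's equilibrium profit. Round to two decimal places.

Nimbus's profit: π_N = (182 - 2Q)q_N - (32q_N). Setting ∂π_N/∂q_N = 0: 150 - 4q_N - 2(q_L + q_H) = 0.
Larkspur's profit: π_L = (182 - 2Q)q_L - (17q_L). Setting ∂π_L/∂q_L = 0: 165 - 4q_L - 2(q_N + q_H) = 0.
Helios's profit: π_H = (182 - 2Q)q_H - (43q_H). Setting ∂π_H/∂q_H = 0: 139 - 4q_H - 2(q_N + q_L) = 0.
Summing all 3 equations gives 454 − 8Q = 0, hence Q = 227/4.
Back-substituting: q_N = (150 − 227/2)/2 = 73/4, q_L = (165 − 227/2)/2 = 103/4, q_H = (139 − 227/2)/2 = 51/4.
Price P = 182 - 2·(227/4) = 137/2.
Larkspur's profit: (137/2 - 17)·(103/4) - 96 = 1230.1250.

1230.13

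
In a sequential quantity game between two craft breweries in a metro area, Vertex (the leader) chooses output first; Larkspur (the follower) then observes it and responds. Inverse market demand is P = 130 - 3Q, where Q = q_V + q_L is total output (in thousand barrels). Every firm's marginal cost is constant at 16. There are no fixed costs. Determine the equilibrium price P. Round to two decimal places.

Solve by backward induction. Given q_V, the follower Larkspur maximises π_L = (130 - 3q_V - 3q_L)q_L - 16q_L.
Follower FOC: 114 - 3q_V - 6q_L = 0, so q_L(q_V) = (114 - 3q_V)/6.
The leader anticipates this reaction. Substituting into P = 130 - 3Q gives P = 73 - (3/2)q_V, so π_V = (73 - (3/2)q_V)q_V - 16q_V.
Leader FOC: 57 - 3q_V = 0, so q_V = 19.
Then q_L = (114 - 3·19)/6 = 19/2.
Total output Q = 57/2, so price P = 130 - 3·(57/2) = 89/2.

44.50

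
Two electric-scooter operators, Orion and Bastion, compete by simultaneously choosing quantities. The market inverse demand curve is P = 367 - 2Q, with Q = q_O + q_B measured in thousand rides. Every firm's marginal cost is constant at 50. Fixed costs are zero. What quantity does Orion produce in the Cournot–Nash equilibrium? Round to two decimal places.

Each firm earns π_i = (367 - 2Q)q_i - 50q_i.
First-order condition (treating rivals' output as given): 317 - 4q_i - 2q_j = 0.
With identical firms every q_j equals q_i, so q_j = q_i and 317 = 6q_i, giving q_i = 317/6.

52.83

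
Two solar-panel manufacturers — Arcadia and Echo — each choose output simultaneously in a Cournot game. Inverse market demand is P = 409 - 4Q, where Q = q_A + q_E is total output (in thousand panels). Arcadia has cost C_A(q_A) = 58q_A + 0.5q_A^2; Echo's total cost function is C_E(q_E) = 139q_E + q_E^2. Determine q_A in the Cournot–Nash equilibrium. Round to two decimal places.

Arcadia's profit: π_A = (409 - 4Q)q_A - (58q_A + (1/2)q_A²). Setting ∂π_A/∂q_A = 0: 351 - 9q_A - 4(q_E) = 0.
Echo's profit: π_E = (409 - 4Q)q_E - (139q_E + q_E²). Setting ∂π_E/∂q_E = 0: 270 - 10q_E - 4(q_A) = 0.
Best responses: q_A = (351 - 4q_E)/9, q_E = (270 - 4q_A)/10.
Substituting one into the other gives q_A = 1215/37 and q_E = 513/37.

32.84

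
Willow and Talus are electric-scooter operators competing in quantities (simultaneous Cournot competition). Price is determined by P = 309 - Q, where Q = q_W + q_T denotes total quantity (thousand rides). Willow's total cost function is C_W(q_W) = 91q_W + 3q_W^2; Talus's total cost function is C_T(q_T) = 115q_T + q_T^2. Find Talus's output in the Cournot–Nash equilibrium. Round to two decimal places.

Willow's profit: π_W = (309 - Q)q_W - (91q_W + 3q_W²). Setting ∂π_W/∂q_W = 0: 218 - 8q_W - (q_T) = 0.
Talus's first-order condition: 194 - 4q_T - (q_W) = 0.
Rearranging gives the reaction functions q_W = (218 - q_T)/8 and q_T = (194 - q_W)/4.
Solving the pair: q_W = 678/31, q_T = 1334/31.

43.03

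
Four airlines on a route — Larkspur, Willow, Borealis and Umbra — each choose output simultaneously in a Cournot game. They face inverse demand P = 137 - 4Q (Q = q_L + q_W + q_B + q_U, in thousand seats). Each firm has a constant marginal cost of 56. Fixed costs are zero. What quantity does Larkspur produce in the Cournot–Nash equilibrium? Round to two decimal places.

Each firm earns π_i = (137 - 4Q)q_i - 56q_i.
First-order condition (treating rivals' output as given): 81 - 8q_i - 4·Σ_{j≠i} q_j = 0.
With identical firms every q_j equals q_i, so Σ_{j≠i} q_j = 3q_i and 81 = 20q_i, giving q_i = 81/20.

4.05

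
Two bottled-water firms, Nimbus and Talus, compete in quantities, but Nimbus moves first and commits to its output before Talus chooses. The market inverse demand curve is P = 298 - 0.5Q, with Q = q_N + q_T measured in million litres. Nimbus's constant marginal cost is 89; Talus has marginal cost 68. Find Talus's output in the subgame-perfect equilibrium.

The follower Talus best-responds to any q_N: π_T = (298 - 0.5Q)q_T - 68q_T.
∂π_T/∂q_T = 230 - (1/2)q_N - q_T = 0 gives the reaction function q_T = (230 - (1/2)q_N).
Nimbus substitutes q_T(q_N) into its own profit: π_N = q_N(298 - (1/2)q_N - (230 - (1/2)q_N)/2) - 89q_N = (183 - (1/4)q_N)q_N - 89q_N.
Leader FOC: 94 - (1/2)q_N = 0, so q_N = 188.
Then q_T = (230 - (1/2)·188) = 136.

136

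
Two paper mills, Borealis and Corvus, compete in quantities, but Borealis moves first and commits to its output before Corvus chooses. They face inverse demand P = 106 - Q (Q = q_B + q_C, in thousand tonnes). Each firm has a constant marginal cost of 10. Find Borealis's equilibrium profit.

Solve by backward induction. Given q_B, the follower Corvus maximises π_C = (106 - q_B - q_C)q_C - 10q_C.
Follower FOC: 96 - q_B - 2q_C = 0, so q_C(q_B) = (96 - q_B)/2.
The leader anticipates this reaction. Substituting into P = 106 - Q gives P = 58 - (1/2)q_B, so π_B = (58 - (1/2)q_B)q_B - 10q_B.
Leader FOC: 48 - q_B = 0, so q_B = 48.
Then q_C = (96 - 48)/2 = 24.
Price P = 106 - 72 = 34.
Borealis's profit: (34 - 10)·48 = 1152.

1152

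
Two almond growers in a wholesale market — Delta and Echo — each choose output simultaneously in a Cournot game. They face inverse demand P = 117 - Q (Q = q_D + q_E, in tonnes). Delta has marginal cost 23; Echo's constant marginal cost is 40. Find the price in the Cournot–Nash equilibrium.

60

Delta's profit: π_D = (117 - Q)q_D - (23q_D). Setting ∂π_D/∂q_D = 0: 94 - 2q_D - (q_E) = 0.
Echo's first-order condition: 77 - 2q_E - (q_D) = 0.
So q_D = (94 - q_E)/2 and q_E = (77 - q_D)/2.
Substituting one into the other gives q_D = 37 and q_E = 20.
Total output Q = 57, so price P = 117 - 57 = 60.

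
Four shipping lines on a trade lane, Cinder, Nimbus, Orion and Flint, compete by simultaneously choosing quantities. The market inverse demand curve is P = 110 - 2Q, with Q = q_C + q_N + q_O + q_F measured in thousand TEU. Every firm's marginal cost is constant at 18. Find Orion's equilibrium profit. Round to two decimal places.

169.28

A representative firm's profit is π_i = q_i(110 - 2Q) - 18q_i.
Setting ∂π_i/∂q_i = 0 with rivals' quantities fixed: 92 - 4q_i - 2·Σ_{j≠i} q_j = 0.
With identical firms every q_j equals q_i, so Σ_{j≠i} q_j = 3q_i and 92 = 10q_i, giving q_i = 46/5.
Price P = 110 - 2·(184/5) = 182/5.
Orion's profit: (182/5 - 18)·(46/5) = 169.2800.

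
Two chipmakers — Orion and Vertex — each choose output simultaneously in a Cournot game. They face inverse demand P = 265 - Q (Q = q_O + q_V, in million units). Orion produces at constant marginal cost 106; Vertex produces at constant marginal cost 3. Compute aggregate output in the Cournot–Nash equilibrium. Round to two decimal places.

Orion's profit: π_O = (265 - Q)q_O - (106q_O). Setting ∂π_O/∂q_O = 0: 159 - 2q_O - (q_V) = 0.
Vertex's profit: π_V = (265 - Q)q_V - (3q_V). Setting ∂π_V/∂q_V = 0: 262 - 2q_V - (q_O) = 0.
Rearranging gives the reaction functions q_O = (159 - q_V)/2 and q_V = (262 - q_O)/2.
Substituting one into the other gives q_O = 56/3 and q_V = 365/3.
Total output Q = 56/3 + 365/3 = 421/3.

140.33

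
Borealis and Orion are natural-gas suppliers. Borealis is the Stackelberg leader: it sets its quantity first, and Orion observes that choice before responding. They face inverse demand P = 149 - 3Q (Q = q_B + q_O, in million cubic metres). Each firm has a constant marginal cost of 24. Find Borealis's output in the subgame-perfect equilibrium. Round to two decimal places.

20.83

The follower Orion best-responds to any q_B: π_O = (149 - 3Q)q_O - 24q_O.
Follower FOC: 125 - 3q_B - 6q_O = 0, so q_O(q_B) = (125 - 3q_B)/6.
Borealis substitutes q_O(q_B) into its own profit: π_B = q_B(149 - 3q_B - (125 - 3q_B)/2) - 24q_B = (173/2 - (3/2)q_B)q_B - 24q_B.
Maximising: ∂π_B/∂q_B = 125/2 - 3q_B = 0, giving q_B = 125/6.
Then q_O = (125 - 3·(125/6))/6 = 125/12.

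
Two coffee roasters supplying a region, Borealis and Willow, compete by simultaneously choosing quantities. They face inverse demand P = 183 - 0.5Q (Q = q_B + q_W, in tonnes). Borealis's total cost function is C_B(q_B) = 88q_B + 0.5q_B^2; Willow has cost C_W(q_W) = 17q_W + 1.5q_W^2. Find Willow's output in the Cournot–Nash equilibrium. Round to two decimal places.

36.71

Borealis's profit: π_B = (183 - 0.5Q)q_B - (88q_B + (1/2)q_B²). Setting ∂π_B/∂q_B = 0: 95 - 2q_B - (1/2)(q_W) = 0.
Willow's first-order condition: 166 - 4q_W - (1/2)(q_B) = 0.
So q_B = (95 - (1/2)q_W)/2 and q_W = (166 - (1/2)q_B)/4.
Solving the pair: q_B = 1188/31, q_W = 1138/31.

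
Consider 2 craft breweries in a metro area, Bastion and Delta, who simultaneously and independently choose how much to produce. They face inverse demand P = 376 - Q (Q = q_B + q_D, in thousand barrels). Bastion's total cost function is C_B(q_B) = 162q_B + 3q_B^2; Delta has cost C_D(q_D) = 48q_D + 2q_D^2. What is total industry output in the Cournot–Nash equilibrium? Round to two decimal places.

71.62

Bastion's profit: π_B = (376 - Q)q_B - (162q_B + 3q_B²). Setting ∂π_B/∂q_B = 0: 214 - 8q_B - (q_D) = 0.
Delta's profit: π_D = (376 - Q)q_D - (48q_D + 2q_D²). Setting ∂π_D/∂q_D = 0: 328 - 6q_D - (q_B) = 0.
Rearranging gives the reaction functions q_B = (214 - q_D)/8 and q_D = (328 - q_B)/6.
Solving the pair: q_B = 956/47, q_D = 51.2766.
Total output Q = 956/47 + 51.2766 = 71.6170.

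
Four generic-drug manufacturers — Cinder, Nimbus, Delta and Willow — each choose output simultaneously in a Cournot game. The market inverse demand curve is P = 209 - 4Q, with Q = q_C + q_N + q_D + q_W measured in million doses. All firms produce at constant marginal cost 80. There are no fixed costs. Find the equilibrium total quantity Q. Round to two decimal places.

25.80

A representative firm's profit is π_i = q_i(209 - 4Q) - 80q_i.
Setting ∂π_i/∂q_i = 0 with rivals' quantities fixed: 129 - 8q_i - 4·Σ_{j≠i} q_j = 0.
By symmetry each firm produces the same amount; substituting Σ_{j≠i} q_j = 3q_i yields q_i = 129/20.
Total output Q = 129/20 + 129/20 + 129/20 + 129/20 = 129/5.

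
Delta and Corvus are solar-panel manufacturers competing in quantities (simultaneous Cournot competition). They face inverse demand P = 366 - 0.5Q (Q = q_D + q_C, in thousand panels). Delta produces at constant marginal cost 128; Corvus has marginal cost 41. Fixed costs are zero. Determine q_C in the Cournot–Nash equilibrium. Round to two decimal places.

274.67

Delta's profit: π_D = (366 - 0.5Q)q_D - (128q_D). Setting ∂π_D/∂q_D = 0: 238 - q_D - (1/2)(q_C) = 0.
Corvus's first-order condition: 325 - q_C - (1/2)(q_D) = 0.
So q_D = (238 - (1/2)q_C) and q_C = (325 - (1/2)q_D).
Solving the pair: q_D = 302/3, q_C = 824/3.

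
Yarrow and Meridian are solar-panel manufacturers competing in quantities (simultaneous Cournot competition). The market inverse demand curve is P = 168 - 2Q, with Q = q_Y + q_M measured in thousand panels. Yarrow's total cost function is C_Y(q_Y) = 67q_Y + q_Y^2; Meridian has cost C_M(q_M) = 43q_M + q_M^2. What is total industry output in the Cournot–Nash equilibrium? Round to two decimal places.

Yarrow's profit: π_Y = (168 - 2Q)q_Y - (67q_Y + q_Y²). Setting ∂π_Y/∂q_Y = 0: 101 - 6q_Y - 2(q_M) = 0.
Meridian's first-order condition: 125 - 6q_M - 2(q_Y) = 0.
Rearranging gives the reaction functions q_Y = (101 - 2q_M)/6 and q_M = (125 - 2q_Y)/6.
Substituting one into the other gives q_Y = 89/8 and q_M = 137/8.
Total output Q = 89/8 + 137/8 = 113/4.

28.25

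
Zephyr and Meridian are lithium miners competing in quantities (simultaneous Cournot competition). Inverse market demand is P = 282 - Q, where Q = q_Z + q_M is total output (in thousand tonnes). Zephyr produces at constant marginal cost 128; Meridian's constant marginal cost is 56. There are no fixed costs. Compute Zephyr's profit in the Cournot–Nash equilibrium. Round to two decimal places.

747.11

Zephyr's profit: π_Z = (282 - Q)q_Z - (128q_Z). Setting ∂π_Z/∂q_Z = 0: 154 - 2q_Z - (q_M) = 0.
Meridian's profit: π_M = (282 - Q)q_M - (56q_M). Setting ∂π_M/∂q_M = 0: 226 - 2q_M - (q_Z) = 0.
So q_Z = (154 - q_M)/2 and q_M = (226 - q_Z)/2.
Solving the pair: q_Z = 82/3, q_M = 298/3.
Price P = 282 - 380/3 = 466/3.
Zephyr's profit: (466/3 - 128)·(82/3) = 747.1111.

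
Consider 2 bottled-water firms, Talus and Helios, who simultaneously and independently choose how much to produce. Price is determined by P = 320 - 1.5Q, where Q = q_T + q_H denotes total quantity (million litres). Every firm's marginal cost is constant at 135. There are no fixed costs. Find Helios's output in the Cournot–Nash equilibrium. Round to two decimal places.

41.11

A representative firm's profit is π_i = q_i(320 - 1.5Q) - 135q_i.
First-order condition (treating rivals' output as given): 185 - 3q_i - (3/2)q_j = 0.
By symmetry each firm produces the same amount; substituting q_j = q_i yields q_i = 185/(9/2) = 370/9.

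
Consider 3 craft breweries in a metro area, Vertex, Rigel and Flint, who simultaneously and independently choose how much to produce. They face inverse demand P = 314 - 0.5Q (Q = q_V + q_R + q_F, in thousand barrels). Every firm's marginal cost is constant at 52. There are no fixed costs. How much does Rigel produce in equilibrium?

131

Each firm earns π_i = (314 - 0.5Q)q_i - 52q_i.
First-order condition (treating rivals' output as given): 262 - q_i - (1/2)·Σ_{j≠i} q_j = 0.
With identical firms every q_j equals q_i, so Σ_{j≠i} q_j = 2q_i and 262 = 2q_i, giving q_i = 131.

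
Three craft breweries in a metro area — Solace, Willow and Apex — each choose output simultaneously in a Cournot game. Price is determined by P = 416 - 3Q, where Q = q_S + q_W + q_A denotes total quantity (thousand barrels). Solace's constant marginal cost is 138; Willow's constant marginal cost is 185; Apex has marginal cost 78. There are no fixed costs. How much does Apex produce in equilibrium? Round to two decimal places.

42.08

Solace's profit: π_S = (416 - 3Q)q_S - (138q_S). Setting ∂π_S/∂q_S = 0: 278 - 6q_S - 3(q_W + q_A) = 0.
Willow's profit: π_W = (416 - 3Q)q_W - (185q_W). Setting ∂π_W/∂q_W = 0: 231 - 6q_W - 3(q_S + q_A) = 0.
Apex's first-order condition: 338 - 6q_A - 3(q_S + q_W) = 0.
Adding the 3 conditions: 847 − 6Q − 6Q = 0, i.e. Q = 847/12.
Back-substituting: q_S = (278 − 847/4)/3 = 265/12, q_W = (231 − 847/4)/3 = 77/12, q_A = (338 − 847/4)/3 = 505/12.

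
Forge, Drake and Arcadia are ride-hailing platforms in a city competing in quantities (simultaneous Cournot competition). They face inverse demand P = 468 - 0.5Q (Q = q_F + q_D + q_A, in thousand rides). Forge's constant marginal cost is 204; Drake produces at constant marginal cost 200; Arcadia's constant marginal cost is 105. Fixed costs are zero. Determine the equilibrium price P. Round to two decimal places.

244.25

Forge's profit: π_F = (468 - 0.5Q)q_F - (204q_F). Setting ∂π_F/∂q_F = 0: 264 - q_F - (1/2)(q_D + q_A) = 0.
Drake's first-order condition: 268 - q_D - (1/2)(q_F + q_A) = 0.
Arcadia's first-order condition: 363 - q_A - (1/2)(q_F + q_D) = 0.
Adding the 3 conditions: 895 − Q − Q = 0, i.e. Q = 895/2.
Back-substituting: q_F = (264 − 895/4)/(1/2) = 161/2, q_D = (268 − 895/4)/(1/2) = 177/2, q_A = (363 − 895/4)/(1/2) = 557/2.
Total output Q = 895/2, so price P = 468 - (1/2)·(895/2) = 977/4.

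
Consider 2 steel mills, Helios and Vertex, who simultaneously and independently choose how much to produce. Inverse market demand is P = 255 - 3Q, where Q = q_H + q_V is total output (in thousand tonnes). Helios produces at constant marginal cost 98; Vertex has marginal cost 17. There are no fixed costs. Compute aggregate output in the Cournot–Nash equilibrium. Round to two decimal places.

43.89

Helios's profit: π_H = (255 - 3Q)q_H - (98q_H). Setting ∂π_H/∂q_H = 0: 157 - 6q_H - 3(q_V) = 0.
Vertex's profit: π_V = (255 - 3Q)q_V - (17q_V). Setting ∂π_V/∂q_V = 0: 238 - 6q_V - 3(q_H) = 0.
Rearranging gives the reaction functions q_H = (157 - 3q_V)/6 and q_V = (238 - 3q_H)/6.
Substituting one into the other gives q_H = 76/9 and q_V = 319/9.
Total output Q = 76/9 + 319/9 = 395/9.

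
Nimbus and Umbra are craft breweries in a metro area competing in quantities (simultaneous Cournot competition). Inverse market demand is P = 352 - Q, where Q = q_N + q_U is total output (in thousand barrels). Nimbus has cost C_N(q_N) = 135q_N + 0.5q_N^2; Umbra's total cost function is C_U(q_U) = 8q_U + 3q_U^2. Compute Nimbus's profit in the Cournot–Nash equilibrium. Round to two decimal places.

Nimbus's profit: π_N = (352 - Q)q_N - (135q_N + (1/2)q_N²). Setting ∂π_N/∂q_N = 0: 217 - 3q_N - (q_U) = 0.
Umbra's profit: π_U = (352 - Q)q_U - (8q_U + 3q_U²). Setting ∂π_U/∂q_U = 0: 344 - 8q_U - (q_N) = 0.
So q_N = (217 - q_U)/3 and q_U = (344 - q_N)/8.
Solving the pair: q_N = 1392/23, q_U = 815/23.
Price P = 352 - 95.9565 = 256.0435.
Nimbus's profit: 256.0435·(1392/23) - 135·(1392/23) - (1/2)(1392/23)² = 5494.3214.

5494.32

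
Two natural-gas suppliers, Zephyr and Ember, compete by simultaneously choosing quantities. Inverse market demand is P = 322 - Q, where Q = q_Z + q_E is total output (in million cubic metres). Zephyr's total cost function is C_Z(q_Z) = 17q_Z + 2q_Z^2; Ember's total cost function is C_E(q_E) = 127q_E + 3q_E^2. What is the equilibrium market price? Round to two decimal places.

255.83

Zephyr's profit: π_Z = (322 - Q)q_Z - (17q_Z + 2q_Z²). Setting ∂π_Z/∂q_Z = 0: 305 - 6q_Z - (q_E) = 0.
Ember's first-order condition: 195 - 8q_E - (q_Z) = 0.
So q_Z = (305 - q_E)/6 and q_E = (195 - q_Z)/8.
Substituting one into the other gives q_Z = 47.7660 and q_E = 865/47.
Total output Q = 66.1702, so price P = 322 - 66.1702 = 255.8298.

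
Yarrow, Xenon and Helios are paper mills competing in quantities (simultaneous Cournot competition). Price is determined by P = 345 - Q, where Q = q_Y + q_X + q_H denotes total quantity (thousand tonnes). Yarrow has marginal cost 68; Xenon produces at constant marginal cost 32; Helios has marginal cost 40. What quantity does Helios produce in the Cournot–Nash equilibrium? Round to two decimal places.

Yarrow's profit: π_Y = (345 - Q)q_Y - (68q_Y). Setting ∂π_Y/∂q_Y = 0: 277 - 2q_Y - (q_X + q_H) = 0.
Xenon's profit: π_X = (345 - Q)q_X - (32q_X). Setting ∂π_X/∂q_X = 0: 313 - 2q_X - (q_Y + q_H) = 0.
Helios's profit: π_H = (345 - Q)q_H - (40q_H). Setting ∂π_H/∂q_H = 0: 305 - 2q_H - (q_Y + q_X) = 0.
Adding the 3 conditions: 895 − 2Q − 2Q = 0, i.e. Q = 895/4.
Back-substituting: q_Y = (277 − 895/4) = 213/4, q_X = (313 − 895/4) = 357/4, q_H = (305 − 895/4) = 325/4.

81.25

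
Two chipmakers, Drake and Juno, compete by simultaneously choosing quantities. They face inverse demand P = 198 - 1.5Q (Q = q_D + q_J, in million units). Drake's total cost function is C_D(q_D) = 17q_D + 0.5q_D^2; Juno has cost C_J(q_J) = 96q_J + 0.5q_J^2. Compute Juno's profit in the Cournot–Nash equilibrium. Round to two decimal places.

197.10

Drake's profit: π_D = (198 - 1.5Q)q_D - (17q_D + (1/2)q_D²). Setting ∂π_D/∂q_D = 0: 181 - 4q_D - (3/2)(q_J) = 0.
Juno's profit: π_J = (198 - 1.5Q)q_J - (96q_J + (1/2)q_J²). Setting ∂π_J/∂q_J = 0: 102 - 4q_J - (3/2)(q_D) = 0.
Best responses: q_D = (181 - (3/2)q_J)/4, q_J = (102 - (3/2)q_D)/4.
Substituting one into the other gives q_D = 41.5273 and q_J = 546/55.
Price P = 198 - (3/2)·(566/11) = 1329/11.
Juno's profit: (1329/11)·(546/55) - 96·(546/55) - (1/2)(546/55)² = 197.1015.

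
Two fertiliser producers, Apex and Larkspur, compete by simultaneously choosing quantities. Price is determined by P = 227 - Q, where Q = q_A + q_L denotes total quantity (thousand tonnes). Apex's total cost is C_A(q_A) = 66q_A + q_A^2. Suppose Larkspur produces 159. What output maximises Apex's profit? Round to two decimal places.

0.50

With the rival's output fixed at 159, Apex's profit is π_A = (227 - 159 - q_A)q_A - (66q_A + q_A²) = (68 - q_A)q_A - (66q_A + q_A²).
∂π_A/∂q_A = 2 - 4q_A = 0, so q_A = 1/2.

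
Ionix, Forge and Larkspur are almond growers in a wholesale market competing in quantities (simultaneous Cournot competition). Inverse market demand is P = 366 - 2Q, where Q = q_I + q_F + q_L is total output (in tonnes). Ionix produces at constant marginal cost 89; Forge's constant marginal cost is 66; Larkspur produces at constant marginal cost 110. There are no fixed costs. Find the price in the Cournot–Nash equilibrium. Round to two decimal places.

157.75

Ionix's profit: π_I = (366 - 2Q)q_I - (89q_I). Setting ∂π_I/∂q_I = 0: 277 - 4q_I - 2(q_F + q_L) = 0.
Forge's profit: π_F = (366 - 2Q)q_F - (66q_F). Setting ∂π_F/∂q_F = 0: 300 - 4q_F - 2(q_I + q_L) = 0.
Larkspur's first-order condition: 256 - 4q_L - 2(q_I + q_F) = 0.
Adding the 3 first-order conditions: 833 − 8Q = 0, so Q = 833/8.
Back-substituting: q_I = (277 − 833/4)/2 = 275/8, q_F = (300 − 833/4)/2 = 367/8, q_L = (256 − 833/4)/2 = 191/8.
Total output Q = 833/8, so price P = 366 - 2·(833/8) = 631/4.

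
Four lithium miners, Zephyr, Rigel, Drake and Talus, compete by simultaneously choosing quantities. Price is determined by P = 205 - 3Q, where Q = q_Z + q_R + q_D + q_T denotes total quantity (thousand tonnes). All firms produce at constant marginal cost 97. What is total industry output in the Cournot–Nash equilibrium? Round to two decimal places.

28.80

A representative firm's profit is π_i = q_i(205 - 3Q) - 97q_i.
First-order condition (treating rivals' output as given): 108 - 6q_i - 3·Σ_{j≠i} q_j = 0.
With identical firms every q_j equals q_i, so Σ_{j≠i} q_j = 3q_i and 108 = 15q_i, giving q_i = 36/5.
Total output Q = 36/5 + 36/5 + 36/5 + 36/5 = 144/5.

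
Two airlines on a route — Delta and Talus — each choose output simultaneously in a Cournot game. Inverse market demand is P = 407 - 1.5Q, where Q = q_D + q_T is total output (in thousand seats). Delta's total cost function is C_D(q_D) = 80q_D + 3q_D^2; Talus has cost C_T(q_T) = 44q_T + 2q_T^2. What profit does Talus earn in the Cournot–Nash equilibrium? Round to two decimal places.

Delta's profit: π_D = (407 - 1.5Q)q_D - (80q_D + 3q_D²). Setting ∂π_D/∂q_D = 0: 327 - 9q_D - (3/2)(q_T) = 0.
Talus's first-order condition: 363 - 7q_T - (3/2)(q_D) = 0.
Best responses: q_D = (327 - (3/2)q_T)/9, q_T = (363 - (3/2)q_D)/7.
Solving the pair: q_D = 28.7160, q_T = 1234/27.
Price P = 407 - (3/2)·74.4198 = 295.3704.
Talus's profit: 295.3704·(1234/27) - 44·(1234/27) - 2(1234/27)² = 7310.8999.

7310.90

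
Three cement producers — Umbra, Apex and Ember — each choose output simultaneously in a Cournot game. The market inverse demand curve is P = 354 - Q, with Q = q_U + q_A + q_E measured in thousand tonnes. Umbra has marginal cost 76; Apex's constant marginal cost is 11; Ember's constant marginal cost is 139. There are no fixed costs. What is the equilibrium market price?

Umbra's profit: π_U = (354 - Q)q_U - (76q_U). Setting ∂π_U/∂q_U = 0: 278 - 2q_U - (q_A + q_E) = 0.
Apex's first-order condition: 343 - 2q_A - (q_U + q_E) = 0.
Ember's first-order condition: 215 - 2q_E - (q_U + q_A) = 0.
Summing all 3 equations gives 836 − 4Q = 0, hence Q = 209.
Back-substituting: q_U = (278 − 209) = 69, q_A = (343 − 209) = 134, q_E = (215 − 209) = 6.
Total output Q = 209, so price P = 354 - 209 = 145.

145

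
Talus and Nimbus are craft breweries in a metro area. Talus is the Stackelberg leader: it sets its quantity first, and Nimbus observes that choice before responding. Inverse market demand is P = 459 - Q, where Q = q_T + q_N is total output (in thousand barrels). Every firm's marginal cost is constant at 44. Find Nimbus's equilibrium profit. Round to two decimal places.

Solve by backward induction. Given q_T, the follower Nimbus maximises π_N = (459 - q_T - q_N)q_N - 44q_N.
∂π_N/∂q_N = 415 - q_T - 2q_N = 0 gives the reaction function q_N = (415 - q_T)/2.
Talus substitutes q_N(q_T) into its own profit: π_T = q_T(459 - q_T - (415 - q_T)/2) - 44q_T = (503/2 - (1/2)q_T)q_T - 44q_T.
The leader's first-order condition 415/2 - q_T = 0 yields q_T = 415/2.
Then q_N = (415 - 415/2)/2 = 415/4.
Price P = 459 - 1245/4 = 591/4.
Nimbus's profit: (591/4 - 44)·(415/4) = 10764.0625.

10764.06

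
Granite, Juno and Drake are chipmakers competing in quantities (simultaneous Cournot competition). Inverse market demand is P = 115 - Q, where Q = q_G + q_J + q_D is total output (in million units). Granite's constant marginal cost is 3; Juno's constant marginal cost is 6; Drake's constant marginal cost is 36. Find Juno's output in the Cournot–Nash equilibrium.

Granite's profit: π_G = (115 - Q)q_G - (3q_G). Setting ∂π_G/∂q_G = 0: 112 - 2q_G - (q_J + q_D) = 0.
Juno's first-order condition: 109 - 2q_J - (q_G + q_D) = 0.
Drake's first-order condition: 79 - 2q_D - (q_G + q_J) = 0.
Adding the 3 conditions: 300 − 2Q − 2Q = 0, i.e. Q = 75.
Back-substituting: q_G = (112 − 75) = 37, q_J = (109 − 75) = 34, q_D = (79 − 75) = 4.

34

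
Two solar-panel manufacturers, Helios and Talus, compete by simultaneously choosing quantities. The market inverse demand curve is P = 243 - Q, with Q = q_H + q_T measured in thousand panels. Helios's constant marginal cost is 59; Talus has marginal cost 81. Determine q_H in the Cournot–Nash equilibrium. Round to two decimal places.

Helios's profit: π_H = (243 - Q)q_H - (59q_H). Setting ∂π_H/∂q_H = 0: 184 - 2q_H - (q_T) = 0.
Talus's profit: π_T = (243 - Q)q_T - (81q_T). Setting ∂π_T/∂q_T = 0: 162 - 2q_T - (q_H) = 0.
Rearranging gives the reaction functions q_H = (184 - q_T)/2 and q_T = (162 - q_H)/2.
Substituting one into the other gives q_H = 206/3 and q_T = 140/3.

68.67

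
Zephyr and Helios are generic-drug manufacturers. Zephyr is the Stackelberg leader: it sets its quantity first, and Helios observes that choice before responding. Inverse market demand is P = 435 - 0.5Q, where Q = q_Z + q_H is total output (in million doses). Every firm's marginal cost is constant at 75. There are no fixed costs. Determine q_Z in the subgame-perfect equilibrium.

Solve by backward induction. Given q_Z, the follower Helios maximises π_H = (435 - (1/2)q_Z - (1/2)q_H)q_H - 75q_H.
Setting the follower's marginal profit to zero, 360 - (1/2)q_Z - q_H = 0, i.e. q_H = (360 - (1/2)q_Z).
Zephyr substitutes q_H(q_Z) into its own profit: π_Z = q_Z(435 - (1/2)q_Z - (360 - (1/2)q_Z)/2) - 75q_Z = (255 - (1/4)q_Z)q_Z - 75q_Z.
The leader's first-order condition 180 - (1/2)q_Z = 0 yields q_Z = 360.
Then q_H = (360 - (1/2)·360) = 180.

360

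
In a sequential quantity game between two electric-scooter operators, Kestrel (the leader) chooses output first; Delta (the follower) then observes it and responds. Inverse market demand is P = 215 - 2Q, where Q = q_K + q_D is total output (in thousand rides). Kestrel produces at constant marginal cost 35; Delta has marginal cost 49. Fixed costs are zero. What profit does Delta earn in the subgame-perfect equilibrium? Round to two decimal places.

595.13

The follower Delta best-responds to any q_K: π_D = (215 - 2Q)q_D - 49q_D.
Follower FOC: 166 - 2q_K - 4q_D = 0, so q_D(q_K) = (166 - 2q_K)/4.
The leader anticipates this reaction. Substituting into P = 215 - 2Q gives P = 132 - q_K, so π_K = (132 - q_K)q_K - 35q_K.
Maximising: ∂π_K/∂q_K = 97 - 2q_K = 0, giving q_K = 97/2.
Then q_D = (166 - 2·(97/2))/4 = 69/4.
Price P = 215 - 2·(263/4) = 167/2.
Delta's profit: (167/2 - 49)·(69/4) = 595.1250.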